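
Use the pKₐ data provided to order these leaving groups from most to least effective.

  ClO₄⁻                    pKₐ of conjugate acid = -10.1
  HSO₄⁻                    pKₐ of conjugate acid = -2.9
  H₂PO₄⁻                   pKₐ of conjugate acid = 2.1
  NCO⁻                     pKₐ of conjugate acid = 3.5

Lower conjugate-acid pKₐ ⇒ weaker base ⇒ better leaving group.
Sorting by the given values: ClO₄⁻ (-10.1), HSO₄⁻ (-2.9), H₂PO₄⁻ (2.1), NCO⁻ (3.5).

ClO₄⁻ > HSO₄⁻ > H₂PO₄⁻ > NCO⁻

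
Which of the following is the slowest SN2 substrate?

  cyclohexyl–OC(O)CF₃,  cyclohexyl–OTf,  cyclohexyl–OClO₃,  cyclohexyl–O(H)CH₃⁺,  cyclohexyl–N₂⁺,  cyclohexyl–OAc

cyclohexyl–OAc

Identical carbon frameworks mean the comparison reduces to leaving-group quality.
The more stable X⁻ (or X) is on its own — i.e. the weaker a base it is — the better a leaving group it makes.
cyclohexyl–N₂⁺ loses N₂: no meaningful conjugate acid; N₂ departs as an exceptionally stable neutral molecule
cyclohexyl–OTf loses OTf⁻: pKₐ(CF₃SO₃H (triflic acid)) ≈ -14
cyclohexyl–OClO₃ loses ClO₄⁻: pKₐ(HClO₄) ≈ -10
cyclohexyl–O(H)CH₃⁺ loses R'OH: pKₐ(R'OH₂⁺) ≈ -2.4
cyclohexyl–OC(O)CF₃ loses CF₃COO⁻: pKₐ(CF₃COOH) ≈ 0.2
cyclohexyl–OAc loses AcO⁻: pKₐ(CH₃COOH) ≈ 4.8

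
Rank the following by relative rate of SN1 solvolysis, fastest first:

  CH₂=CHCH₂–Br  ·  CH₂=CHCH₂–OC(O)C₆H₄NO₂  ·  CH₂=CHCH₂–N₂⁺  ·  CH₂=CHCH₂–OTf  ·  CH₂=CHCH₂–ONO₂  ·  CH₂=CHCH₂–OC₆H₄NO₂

Identical carbon frameworks mean the comparison reduces to leaving-group quality.
A good leaving group is a weak base: the lower the pKₐ of its conjugate acid, the more readily it departs.
CH₂=CHCH₂–N₂⁺ loses N₂: no meaningful conjugate acid; N₂ departs as an exceptionally stable neutral molecule
CH₂=CHCH₂–OTf loses OTf⁻: pKₐ(CF₃SO₃H (triflic acid)) ≈ -14
CH₂=CHCH₂–Br loses Br⁻: pKₐ(HBr) ≈ -9
CH₂=CHCH₂–ONO₂ loses NO₃⁻: pKₐ(HNO₃) ≈ -1.3
CH₂=CHCH₂–OC(O)C₆H₄NO₂ loses p-O₂N–C₆H₄–COO⁻: pKₐ(p-nitrobenzoic acid) ≈ 3.4
CH₂=CHCH₂–OC₆H₄NO₂ loses p-O₂N–C₆H₄–O⁻: pKₐ(p-nitrophenol) ≈ 7.2

CH₂=CHCH₂–N₂⁺ > CH₂=CHCH₂–OTf > CH₂=CHCH₂–Br > CH₂=CHCH₂–ONO₂ > CH₂=CHCH₂–OC(O)C₆H₄NO₂ > CH₂=CHCH₂–OC₆H₄NO₂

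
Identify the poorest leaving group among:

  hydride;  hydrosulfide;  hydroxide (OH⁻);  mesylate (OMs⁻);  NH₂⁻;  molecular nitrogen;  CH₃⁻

CH₃⁻

Rank by basicity of the departing species: weakest base leaves most easily.
molecular nitrogen: no meaningful conjugate acid; N₂ departs as an exceptionally stable neutral molecule
mesylate (OMs⁻): pKₐ(CH₃SO₃H (MsOH)) ≈ -1.9
hydrosulfide: pKₐ(H₂S) ≈ 7
hydroxide (OH⁻): pKₐ(H₂O) ≈ 15.7
hydride: pKₐ(H₂) ≈ 36
NH₂⁻: pKₐ(NH₃) ≈ 38
CH₃⁻: pKₐ(CH₄) ≈ 48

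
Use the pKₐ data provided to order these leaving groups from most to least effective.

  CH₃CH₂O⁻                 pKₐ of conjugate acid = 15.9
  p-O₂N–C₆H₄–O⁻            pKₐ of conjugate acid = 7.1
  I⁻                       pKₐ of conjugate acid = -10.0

Lower conjugate-acid pKₐ ⇒ weaker base ⇒ better leaving group.
Sorting by the given values: I⁻ (-10.0), p-O₂N–C₆H₄–O⁻ (7.1), CH₃CH₂O⁻ (15.9).

I⁻ > p-O₂N–C₆H₄–O⁻ > CH₃CH₂O⁻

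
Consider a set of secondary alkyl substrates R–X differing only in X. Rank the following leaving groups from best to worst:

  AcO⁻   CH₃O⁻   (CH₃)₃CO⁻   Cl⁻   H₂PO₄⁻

A good leaving group is a weak base: the lower the pKₐ of its conjugate acid, the more readily it departs.
Cl⁻: pKₐ(HCl) ≈ -7 — moderately weak base
H₂PO₄⁻: pKₐ(H₃PO₄) ≈ 2.1
AcO⁻: pKₐ(CH₃COOH) ≈ 4.8 — resonance-stabilised but still a weak base
CH₃O⁻: pKₐ(CH₃OH) ≈ 15.5
(CH₃)₃CO⁻: pKₐ(t-BuOH) ≈ 18 — bulky, strongly basic alkoxide

Cl⁻ > H₂PO₄⁻ > AcO⁻ > CH₃O⁻ > (CH₃)₃CO⁻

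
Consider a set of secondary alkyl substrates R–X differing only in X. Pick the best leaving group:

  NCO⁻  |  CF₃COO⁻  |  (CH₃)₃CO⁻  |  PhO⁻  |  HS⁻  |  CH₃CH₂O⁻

The more stable X⁻ (or X) is on its own — i.e. the weaker a base it is — the better a leaving group it makes.
CF₃COO⁻: pKₐ(CF₃COOH) ≈ 0.2
NCO⁻: pKₐ(HOCN) ≈ 3.5
HS⁻: pKₐ(H₂S) ≈ 7
PhO⁻: pKₐ(C₆H₅OH (phenol)) ≈ 10
CH₃CH₂O⁻: pKₐ(CH₃CH₂OH) ≈ 16
(CH₃)₃CO⁻: pKₐ(t-BuOH) ≈ 18

CF₃COO⁻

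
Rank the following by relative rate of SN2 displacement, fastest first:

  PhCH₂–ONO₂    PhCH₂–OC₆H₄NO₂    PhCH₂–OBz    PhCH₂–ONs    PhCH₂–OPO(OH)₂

Same R in every case — rank the leaving groups.
Leaving-group ability tracks the stability of the departed species; conjugate-acid pKₐ is the usual yardstick (lower pKₐ → better LG).
PhCH₂–ONs loses ONs⁻: pKₐ(p-O₂NC₆H₄SO₃H) ≈ -3.5
PhCH₂–ONO₂ loses NO₃⁻: pKₐ(HNO₃) ≈ -1.3
PhCH₂–OPO(OH)₂ loses H₂PO₄⁻: pKₐ(H₃PO₄) ≈ 2.1
PhCH₂–OBz loses PhCOO⁻: pKₐ(C₆H₅COOH) ≈ 4.2
PhCH₂–OC₆H₄NO₂ loses p-O₂N–C₆H₄–O⁻: pKₐ(p-nitrophenol) ≈ 7.2

PhCH₂–ONs > PhCH₂–ONO₂ > PhCH₂–OPO(OH)₂ > PhCH₂–OBz > PhCH₂–OC₆H₄NO₂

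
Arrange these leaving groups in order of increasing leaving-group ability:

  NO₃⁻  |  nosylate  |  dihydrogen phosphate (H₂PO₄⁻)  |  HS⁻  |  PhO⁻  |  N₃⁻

The more stable X⁻ (or X) is on its own — i.e. the weaker a base it is — the better a leaving group it makes.
nosylate: pKₐ(p-O₂NC₆H₄SO₃H) ≈ -3.5
NO₃⁻: pKₐ(HNO₃) ≈ -1.3 — resonance-delocalised over three oxygens
dihydrogen phosphate (H₂PO₄⁻): pKₐ(H₃PO₄) ≈ 2.1
N₃⁻: pKₐ(HN₃) ≈ 4.7 — linear, resonance-stabilised
HS⁻: pKₐ(H₂S) ≈ 7
PhO⁻: pKₐ(C₆H₅OH (phenol)) ≈ 10
Listed from poorest to best leaving group as asked.

PhO⁻ < HS⁻ < N₃⁻ < dihydrogen phosphate (H₂PO₄⁻) < NO₃⁻ < nosylate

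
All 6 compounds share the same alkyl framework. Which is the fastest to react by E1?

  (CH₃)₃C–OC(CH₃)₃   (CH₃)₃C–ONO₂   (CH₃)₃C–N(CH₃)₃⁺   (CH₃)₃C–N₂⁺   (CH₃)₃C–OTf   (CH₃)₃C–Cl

(CH₃)₃C–N₂⁺

Same R in every case — rank the leaving groups.
Leaving-group ability tracks the stability of the departed species; conjugate-acid pKₐ is the usual yardstick (lower pKₐ → better LG).
(CH₃)₃C–N₂⁺ loses N₂: no meaningful conjugate acid; N₂ departs as an exceptionally stable neutral molecule
(CH₃)₃C–OTf loses OTf⁻: pKₐ(CF₃SO₃H (triflic acid)) ≈ -14
(CH₃)₃C–Cl loses Cl⁻: pKₐ(HCl) ≈ -7
(CH₃)₃C–ONO₂ loses NO₃⁻: pKₐ(HNO₃) ≈ -1.3
(CH₃)₃C–N(CH₃)₃⁺ loses NR'₃: pKₐ(R'₃NH⁺) ≈ 10.7
(CH₃)₃C–OC(CH₃)₃ loses (CH₃)₃CO⁻: pKₐ(t-BuOH) ≈ 18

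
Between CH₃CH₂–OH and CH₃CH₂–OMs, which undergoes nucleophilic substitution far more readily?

CH₃CH₂–OMs

From CH₃CH₂–OH the departing group would be OH⁻ (pKₐ(H₂O) ≈ 15.7). Strong base; essentially never leaves without prior activation.
From CH₃CH₂–OMs the leaving group is OMs⁻ (pKₐ(CH₃SO₃H (MsOH)) ≈ -1.9). Resonance-delocalised alkanesulfonate.
(In practice CH₃CH₂–OMs is made from CH₃CH₂–OH by treatment with MsCl / Et₃N, converting the hydroxyl into a mesylate.)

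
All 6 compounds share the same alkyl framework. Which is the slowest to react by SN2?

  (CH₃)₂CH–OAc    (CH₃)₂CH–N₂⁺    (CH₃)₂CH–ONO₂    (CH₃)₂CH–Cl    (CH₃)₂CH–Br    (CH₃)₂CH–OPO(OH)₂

(CH₃)₂CH–OAc

With the same alkyl group throughout, only the leaving group differentiates the rates.
A good leaving group is a weak base: the lower the pKₐ of its conjugate acid, the more readily it departs.
(CH₃)₂CH–N₂⁺ loses N₂: no meaningful conjugate acid; N₂ departs as an exceptionally stable neutral molecule
(CH₃)₂CH–Br loses Br⁻: pKₐ(HBr) ≈ -9
(CH₃)₂CH–Cl loses Cl⁻: pKₐ(HCl) ≈ -7
(CH₃)₂CH–ONO₂ loses NO₃⁻: pKₐ(HNO₃) ≈ -1.3
(CH₃)₂CH–OPO(OH)₂ loses H₂PO₄⁻: pKₐ(H₃PO₄) ≈ 2.1
(CH₃)₂CH–OAc loses AcO⁻: pKₐ(CH₃COOH) ≈ 4.8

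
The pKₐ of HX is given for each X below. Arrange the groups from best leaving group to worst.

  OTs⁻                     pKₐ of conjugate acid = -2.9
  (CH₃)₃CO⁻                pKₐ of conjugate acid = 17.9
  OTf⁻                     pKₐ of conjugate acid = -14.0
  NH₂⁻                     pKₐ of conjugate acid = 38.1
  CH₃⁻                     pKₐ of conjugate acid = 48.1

Lower conjugate-acid pKₐ ⇒ weaker base ⇒ better leaving group.
Sorting by the given values: OTf⁻ (-14.0), OTs⁻ (-2.9), (CH₃)₃CO⁻ (17.9), NH₂⁻ (38.1), CH₃⁻ (48.1).

OTf⁻ > OTs⁻ > (CH₃)₃CO⁻ > NH₂⁻ > CH₃⁻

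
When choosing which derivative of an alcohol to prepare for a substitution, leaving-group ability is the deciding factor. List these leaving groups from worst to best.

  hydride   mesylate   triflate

hydride < mesylate < triflate

A good leaving group is a weak base: the lower the pKₐ of its conjugate acid, the more readily it departs.
triflate: pKₐ(CF₃SO₃H (triflic acid)) ≈ -14 — charge spread over three oxygens and a CF₃ group; the premier leaving group in synthesis
mesylate: pKₐ(CH₃SO₃H (MsOH)) ≈ -1.9 — resonance-delocalised alkanesulfonate
hydride: pKₐ(H₂) ≈ 36 — extremely strong base; leaves only in special hydride-transfer contexts
Reversing gives the worst-to-best order requested.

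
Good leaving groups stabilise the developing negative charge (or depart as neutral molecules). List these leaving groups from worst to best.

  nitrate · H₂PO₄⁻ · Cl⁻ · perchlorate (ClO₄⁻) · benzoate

benzoate < H₂PO₄⁻ < nitrate < Cl⁻ < perchlorate (ClO₄⁻)

Rank by basicity of the departing species: weakest base leaves most easily.
perchlorate (ClO₄⁻): pKₐ(HClO₄) ≈ -10 — extremely weak base; rarely used for safety reasons
Cl⁻: pKₐ(HCl) ≈ -7 — moderately weak base
nitrate: pKₐ(HNO₃) ≈ -1.3
H₂PO₄⁻: pKₐ(H₃PO₄) ≈ 2.1
benzoate: pKₐ(C₆H₅COOH) ≈ 4.2 — aryl carboxylate
Listed from poorest to best leaving group as asked.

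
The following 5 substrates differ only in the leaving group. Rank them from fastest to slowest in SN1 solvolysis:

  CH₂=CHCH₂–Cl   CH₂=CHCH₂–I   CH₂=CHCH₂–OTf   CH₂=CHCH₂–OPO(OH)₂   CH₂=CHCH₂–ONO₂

CH₂=CHCH₂–OTf > CH₂=CHCH₂–I > CH₂=CHCH₂–Cl > CH₂=CHCH₂–ONO₂ > CH₂=CHCH₂–OPO(OH)₂

With the same alkyl group throughout, only the leaving group differentiates the rates.
Rank by basicity of the departing species: weakest base leaves most easily.
CH₂=CHCH₂–OTf loses OTf⁻: pKₐ(CF₃SO₃H (triflic acid)) ≈ -14
CH₂=CHCH₂–I loses I⁻: pKₐ(HI) ≈ -10
CH₂=CHCH₂–Cl loses Cl⁻: pKₐ(HCl) ≈ -7
CH₂=CHCH₂–ONO₂ loses NO₃⁻: pKₐ(HNO₃) ≈ -1.3
CH₂=CHCH₂–OPO(OH)₂ loses H₂PO₄⁻: pKₐ(H₃PO₄) ≈ 2.1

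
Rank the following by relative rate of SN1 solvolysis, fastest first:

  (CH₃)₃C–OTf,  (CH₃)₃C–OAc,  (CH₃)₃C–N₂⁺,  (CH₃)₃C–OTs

With the same alkyl group throughout, only the leaving group differentiates the rates.
A good leaving group is a weak base: the lower the pKₐ of its conjugate acid, the more readily it departs.
(CH₃)₃C–N₂⁺ loses N₂: no meaningful conjugate acid; N₂ departs as an exceptionally stable neutral molecule
(CH₃)₃C–OTf loses OTf⁻: pKₐ(CF₃SO₃H (triflic acid)) ≈ -14
(CH₃)₃C–OTs loses OTs⁻: pKₐ(p-CH₃C₆H₄SO₃H (TsOH)) ≈ -2.8
(CH₃)₃C–OAc loses AcO⁻: pKₐ(CH₃COOH) ≈ 4.8

(CH₃)₃C–N₂⁺ > (CH₃)₃C–OTf > (CH₃)₃C–OTs > (CH₃)₃C–OAc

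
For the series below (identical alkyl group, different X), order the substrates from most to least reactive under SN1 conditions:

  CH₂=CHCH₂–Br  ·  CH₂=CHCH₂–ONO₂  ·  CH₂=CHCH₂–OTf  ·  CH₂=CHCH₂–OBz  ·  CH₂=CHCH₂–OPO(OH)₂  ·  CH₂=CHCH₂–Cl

CH₂=CHCH₂–OTf > CH₂=CHCH₂–Br > CH₂=CHCH₂–Cl > CH₂=CHCH₂–ONO₂ > CH₂=CHCH₂–OPO(OH)₂ > CH₂=CHCH₂–OBz

The skeletons are identical, so relative rate is governed entirely by leaving-group ability.
A good leaving group is a weak base: the lower the pKₐ of its conjugate acid, the more readily it departs.
CH₂=CHCH₂–OTf loses OTf⁻: pKₐ(CF₃SO₃H (triflic acid)) ≈ -14
CH₂=CHCH₂–Br loses Br⁻: pKₐ(HBr) ≈ -9
CH₂=CHCH₂–Cl loses Cl⁻: pKₐ(HCl) ≈ -7
CH₂=CHCH₂–ONO₂ loses NO₃⁻: pKₐ(HNO₃) ≈ -1.3
CH₂=CHCH₂–OPO(OH)₂ loses H₂PO₄⁻: pKₐ(H₃PO₄) ≈ 2.1
CH₂=CHCH₂–OBz loses PhCOO⁻: pKₐ(C₆H₅COOH) ≈ 4.2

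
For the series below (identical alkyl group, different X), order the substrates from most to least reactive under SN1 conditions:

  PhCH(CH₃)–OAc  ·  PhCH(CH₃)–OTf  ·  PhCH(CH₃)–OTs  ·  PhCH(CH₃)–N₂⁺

PhCH(CH₃)–N₂⁺ > PhCH(CH₃)–OTf > PhCH(CH₃)–OTs > PhCH(CH₃)–OAc

Identical carbon frameworks mean the comparison reduces to leaving-group quality.
The more stable X⁻ (or X) is on its own — i.e. the weaker a base it is — the better a leaving group it makes.
PhCH(CH₃)–N₂⁺ loses N₂: no meaningful conjugate acid; N₂ departs as an exceptionally stable neutral molecule
PhCH(CH₃)–OTf loses OTf⁻: pKₐ(CF₃SO₃H (triflic acid)) ≈ -14
PhCH(CH₃)–OTs loses OTs⁻: pKₐ(p-CH₃C₆H₄SO₃H (TsOH)) ≈ -2.8
PhCH(CH₃)–OAc loses AcO⁻: pKₐ(CH₃COOH) ≈ 4.8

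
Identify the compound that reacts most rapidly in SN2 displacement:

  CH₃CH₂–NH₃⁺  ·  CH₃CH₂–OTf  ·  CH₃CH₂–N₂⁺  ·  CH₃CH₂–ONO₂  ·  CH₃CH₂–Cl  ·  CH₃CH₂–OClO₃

CH₃CH₂–N₂⁺

Same R in every case — rank the leaving groups.
A good leaving group is a weak base: the lower the pKₐ of its conjugate acid, the more readily it departs.
CH₃CH₂–N₂⁺ loses N₂: no meaningful conjugate acid; N₂ departs as an exceptionally stable neutral molecule
CH₃CH₂–OTf loses OTf⁻: pKₐ(CF₃SO₃H (triflic acid)) ≈ -14
CH₃CH₂–OClO₃ loses ClO₄⁻: pKₐ(HClO₄) ≈ -10
CH₃CH₂–Cl loses Cl⁻: pKₐ(HCl) ≈ -7
CH₃CH₂–ONO₂ loses NO₃⁻: pKₐ(HNO₃) ≈ -1.3
CH₃CH₂–NH₃⁺ loses NH₃: pKₐ(NH₄⁺) ≈ 9.2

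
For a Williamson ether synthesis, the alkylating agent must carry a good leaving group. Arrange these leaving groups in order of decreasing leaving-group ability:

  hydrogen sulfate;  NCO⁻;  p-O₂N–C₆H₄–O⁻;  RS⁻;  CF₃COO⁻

hydrogen sulfate > CF₃COO⁻ > NCO⁻ > p-O₂N–C₆H₄–O⁻ > RS⁻

The more stable X⁻ (or X) is on its own — i.e. the weaker a base it is — the better a leaving group it makes.
hydrogen sulfate: pKₐ(H₂SO₄) ≈ -3 — conjugate base of a strong mineral acid
CF₃COO⁻: pKₐ(CF₃COOH) ≈ 0.2 — strongly electron-withdrawing CF₃ stabilises the carboxylate
NCO⁻: pKₐ(HOCN) ≈ 3.5 — resonance between N and O
p-O₂N–C₆H₄–O⁻: pKₐ(p-nitrophenol) ≈ 7.2 — nitro group delocalises the charge; the classic chromogenic LG
RS⁻: pKₐ(RSH (a thiol)) ≈ 10.5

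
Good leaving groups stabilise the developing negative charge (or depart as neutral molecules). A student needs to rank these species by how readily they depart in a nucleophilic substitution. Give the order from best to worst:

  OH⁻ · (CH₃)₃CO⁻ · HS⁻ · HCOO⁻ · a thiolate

A good leaving group is a weak base: the lower the pKₐ of its conjugate acid, the more readily it departs.
HCOO⁻: pKₐ(HCOOH) ≈ 3.8
HS⁻: pKₐ(H₂S) ≈ 7
a thiolate: pKₐ(RSH (a thiol)) ≈ 10.5
OH⁻: pKₐ(H₂O) ≈ 15.7
(CH₃)₃CO⁻: pKₐ(t-BuOH) ≈ 18

HCOO⁻ > HS⁻ > a thiolate > OH⁻ > (CH₃)₃CO⁻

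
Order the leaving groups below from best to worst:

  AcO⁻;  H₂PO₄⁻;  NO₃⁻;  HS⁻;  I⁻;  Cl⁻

I⁻ > Cl⁻ > NO₃⁻ > H₂PO₄⁻ > AcO⁻ > HS⁻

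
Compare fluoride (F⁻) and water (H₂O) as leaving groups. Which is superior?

water (H₂O) is the better leaving group.
pKₐ(H₃O⁺) ≈ -1.7 versus pKₐ(HF) ≈ 3.2: water (H₂O) is the much weaker base.
Neutral; leaves from a protonated alcohol (R–OH₂⁺).

water (H₂O)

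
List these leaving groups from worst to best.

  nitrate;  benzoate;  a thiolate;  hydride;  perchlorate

Rank by basicity of the departing species: weakest base leaves most easily.
perchlorate: pKₐ(HClO₄) ≈ -10
nitrate: pKₐ(HNO₃) ≈ -1.3 — resonance-delocalised over three oxygens
benzoate: pKₐ(C₆H₅COOH) ≈ 4.2 — aryl carboxylate
a thiolate: pKₐ(RSH (a thiol)) ≈ 10.5 — moderately basic; rarely leaves without activation
hydride: pKₐ(H₂) ≈ 36 — extremely strong base; leaves only in special hydride-transfer contexts
Listed from poorest to best leaving group as asked.

hydride < a thiolate < benzoate < nitrate < perchlorate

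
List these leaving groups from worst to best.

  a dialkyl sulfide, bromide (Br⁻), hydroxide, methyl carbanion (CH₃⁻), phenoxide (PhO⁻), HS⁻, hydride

Rank by basicity of the departing species: weakest base leaves most easily.
bromide (Br⁻): pKₐ(HBr) ≈ -9
a dialkyl sulfide: pKₐ(R'₂SH⁺) ≈ -7
HS⁻: pKₐ(H₂S) ≈ 7
phenoxide (PhO⁻): pKₐ(C₆H₅OH (phenol)) ≈ 10
hydroxide: pKₐ(H₂O) ≈ 15.7
hydride: pKₐ(H₂) ≈ 36
methyl carbanion (CH₃⁻): pKₐ(CH₄) ≈ 48
Listed from poorest to best leaving group as asked.

methyl carbanion (CH₃⁻) < hydride < hydroxide < phenoxide (PhO⁻) < HS⁻ < a dialkyl sulfide < bromide (Br⁻)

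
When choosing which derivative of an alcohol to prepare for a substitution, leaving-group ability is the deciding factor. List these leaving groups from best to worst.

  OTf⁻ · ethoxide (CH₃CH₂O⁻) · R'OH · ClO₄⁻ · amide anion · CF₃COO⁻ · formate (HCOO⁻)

OTf⁻ > ClO₄⁻ > R'OH > CF₃COO⁻ > formate (HCOO⁻) > ethoxide (CH₃CH₂O⁻) > amide anion

OTf⁻: pKₐ(CF₃SO₃H (triflic acid)) ≈ -14 — charge spread over three oxygens and a CF₃ group; the premier leaving group in synthesis
ClO₄⁻: pKₐ(HClO₄) ≈ -10
R'OH: pKₐ(R'OH₂⁺) ≈ -2.4 — neutral; leaves from a protonated ether (an oxonium ion, R–O(H)R'⁺)
CF₃COO⁻: pKₐ(CF₃COOH) ≈ 0.2
formate (HCOO⁻): pKₐ(HCOOH) ≈ 3.8
ethoxide (CH₃CH₂O⁻): pKₐ(CH₃CH₂OH) ≈ 16 — strong base; alkoxides do not leave unassisted
amide anion: pKₐ(NH₃) ≈ 38 — extremely strong base; never a leaving group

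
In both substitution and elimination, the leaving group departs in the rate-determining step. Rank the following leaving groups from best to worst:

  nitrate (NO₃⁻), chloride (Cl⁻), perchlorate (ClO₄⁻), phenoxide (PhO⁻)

perchlorate (ClO₄⁻) > chloride (Cl⁻) > nitrate (NO₃⁻) > phenoxide (PhO⁻)

perchlorate (ClO₄⁻): pKₐ(HClO₄) ≈ -10
chloride (Cl⁻): pKₐ(HCl) ≈ -7
nitrate (NO₃⁻): pKₐ(HNO₃) ≈ -1.3
phenoxide (PhO⁻): pKₐ(C₆H₅OH (phenol)) ≈ 10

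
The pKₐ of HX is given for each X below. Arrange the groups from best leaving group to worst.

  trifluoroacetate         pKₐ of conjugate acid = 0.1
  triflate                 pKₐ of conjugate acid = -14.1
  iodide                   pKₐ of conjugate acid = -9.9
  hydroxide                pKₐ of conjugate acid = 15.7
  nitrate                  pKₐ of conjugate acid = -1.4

triflate > iodide > nitrate > trifluoroacetate > hydroxide

Lower conjugate-acid pKₐ ⇒ weaker base ⇒ better leaving group.
Sorting by the given values: triflate (-14.1), iodide (-9.9), nitrate (-1.4), trifluoroacetate (0.1), hydroxide (15.7).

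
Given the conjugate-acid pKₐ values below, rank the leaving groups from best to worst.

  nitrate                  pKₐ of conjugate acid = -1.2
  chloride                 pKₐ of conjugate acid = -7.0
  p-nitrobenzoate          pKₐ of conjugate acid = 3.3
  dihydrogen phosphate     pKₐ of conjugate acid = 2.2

chloride > nitrate > dihydrogen phosphate > p-nitrobenzoate

Lower conjugate-acid pKₐ ⇒ weaker base ⇒ better leaving group.
Sorting by the given values: chloride (-7.0), nitrate (-1.2), dihydrogen phosphate (2.2), p-nitrobenzoate (3.3).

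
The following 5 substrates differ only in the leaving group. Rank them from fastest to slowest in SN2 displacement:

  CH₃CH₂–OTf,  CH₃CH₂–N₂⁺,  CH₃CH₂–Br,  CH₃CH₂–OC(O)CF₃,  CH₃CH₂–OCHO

CH₃CH₂–N₂⁺ > CH₃CH₂–OTf > CH₃CH₂–Br > CH₃CH₂–OC(O)CF₃ > CH₃CH₂–OCHO

Identical carbon frameworks mean the comparison reduces to leaving-group quality.
Rank by basicity of the departing species: weakest base leaves most easily.
CH₃CH₂–N₂⁺ loses N₂: no meaningful conjugate acid; N₂ departs as an exceptionally stable neutral molecule
CH₃CH₂–OTf loses OTf⁻: pKₐ(CF₃SO₃H (triflic acid)) ≈ -14
CH₃CH₂–Br loses Br⁻: pKₐ(HBr) ≈ -9
CH₃CH₂–OC(O)CF₃ loses CF₃COO⁻: pKₐ(CF₃COOH) ≈ 0.2
CH₃CH₂–OCHO loses HCOO⁻: pKₐ(HCOOH) ≈ 3.8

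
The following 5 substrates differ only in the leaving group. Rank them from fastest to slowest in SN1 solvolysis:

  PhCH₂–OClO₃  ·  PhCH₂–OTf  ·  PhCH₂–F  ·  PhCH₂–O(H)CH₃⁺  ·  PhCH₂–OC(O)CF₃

The skeletons are identical, so relative rate is governed entirely by leaving-group ability.
Leaving-group ability tracks the stability of the departed species; conjugate-acid pKₐ is the usual yardstick (lower pKₐ → better LG).
PhCH₂–OTf loses OTf⁻: pKₐ(CF₃SO₃H (triflic acid)) ≈ -14
PhCH₂–OClO₃ loses ClO₄⁻: pKₐ(HClO₄) ≈ -10
PhCH₂–O(H)CH₃⁺ loses R'OH: pKₐ(R'OH₂⁺) ≈ -2.4
PhCH₂–OC(O)CF₃ loses CF₃COO⁻: pKₐ(CF₃COOH) ≈ 0.2
PhCH₂–F loses F⁻: pKₐ(HF) ≈ 3.2

PhCH₂–OTf > PhCH₂–OClO₃ > PhCH₂–O(H)CH₃⁺ > PhCH₂–OC(O)CF₃ > PhCH₂–F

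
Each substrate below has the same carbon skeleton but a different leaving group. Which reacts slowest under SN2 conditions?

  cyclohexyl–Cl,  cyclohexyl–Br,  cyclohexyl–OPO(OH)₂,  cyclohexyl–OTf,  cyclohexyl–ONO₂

cyclohexyl–OPO(OH)₂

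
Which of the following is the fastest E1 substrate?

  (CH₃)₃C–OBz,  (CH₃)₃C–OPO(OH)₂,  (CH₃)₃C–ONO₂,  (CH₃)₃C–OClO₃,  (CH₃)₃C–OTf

(CH₃)₃C–OTf

Identical carbon frameworks mean the comparison reduces to leaving-group quality.
The more stable X⁻ (or X) is on its own — i.e. the weaker a base it is — the better a leaving group it makes.
(CH₃)₃C–OTf loses OTf⁻: pKₐ(CF₃SO₃H (triflic acid)) ≈ -14
(CH₃)₃C–OClO₃ loses ClO₄⁻: pKₐ(HClO₄) ≈ -10
(CH₃)₃C–ONO₂ loses NO₃⁻: pKₐ(HNO₃) ≈ -1.3
(CH₃)₃C–OPO(OH)₂ loses H₂PO₄⁻: pKₐ(H₃PO₄) ≈ 2.1
(CH₃)₃C–OBz loses PhCOO⁻: pKₐ(C₆H₅COOH) ≈ 4.2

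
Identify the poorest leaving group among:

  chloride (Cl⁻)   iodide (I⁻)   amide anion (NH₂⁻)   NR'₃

Rank by basicity of the departing species: weakest base leaves most easily.
iodide (I⁻): pKₐ(HI) ≈ -10
chloride (Cl⁻): pKₐ(HCl) ≈ -7
NR'₃: pKₐ(R'₃NH⁺) ≈ 10.7
amide anion (NH₂⁻): pKₐ(NH₃) ≈ 38

amide anion (NH₂⁻)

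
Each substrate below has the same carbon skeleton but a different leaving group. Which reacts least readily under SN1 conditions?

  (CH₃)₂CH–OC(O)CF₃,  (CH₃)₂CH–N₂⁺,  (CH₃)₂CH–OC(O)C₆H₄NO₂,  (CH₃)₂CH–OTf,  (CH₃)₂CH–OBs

Same R in every case — rank the leaving groups.
Rank by basicity of the departing species: weakest base leaves most easily.
(CH₃)₂CH–N₂⁺ loses N₂: no meaningful conjugate acid; N₂ departs as an exceptionally stable neutral molecule
(CH₃)₂CH–OTf loses OTf⁻: pKₐ(CF₃SO₃H (triflic acid)) ≈ -14
(CH₃)₂CH–OBs loses OBs⁻: pKₐ(p-BrC₆H₄SO₃H) ≈ -2.8
(CH₃)₂CH–OC(O)CF₃ loses CF₃COO⁻: pKₐ(CF₃COOH) ≈ 0.2
(CH₃)₂CH–OC(O)C₆H₄NO₂ loses p-O₂N–C₆H₄–COO⁻: pKₐ(p-nitrobenzoic acid) ≈ 3.4

(CH₃)₂CH–OC(O)C₆H₄NO₂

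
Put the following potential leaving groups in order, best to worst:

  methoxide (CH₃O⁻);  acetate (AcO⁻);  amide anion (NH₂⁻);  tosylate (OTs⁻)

A good leaving group is a weak base: the lower the pKₐ of its conjugate acid, the more readily it departs.
tosylate (OTs⁻): pKₐ(p-CH₃C₆H₄SO₃H (TsOH)) ≈ -2.8
acetate (AcO⁻): pKₐ(CH₃COOH) ≈ 4.8
methoxide (CH₃O⁻): pKₐ(CH₃OH) ≈ 15.5
amide anion (NH₂⁻): pKₐ(NH₃) ≈ 38

tosylate (OTs⁻) > acetate (AcO⁻) > methoxide (CH₃O⁻) > amide anion (NH₂⁻)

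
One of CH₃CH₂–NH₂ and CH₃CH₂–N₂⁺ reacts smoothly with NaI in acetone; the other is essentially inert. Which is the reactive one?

CH₃CH₂–N₂⁺

From CH₃CH₂–NH₂ the departing group would be NH₂⁻ (pKₐ(NH₃) ≈ 38). Extremely strong base; never a leaving group.
From CH₃CH₂–N₂⁺ the leaving group is N₂ (no meaningful conjugate acid; N₂ departs as an exceptionally stable neutral molecule).
(In practice CH₃CH₂–N₂⁺ is made from CH₃CH₂–NH₂ by diazotisation (NaNO₂ / HCl, 0 °C), generating a diazonium salt that expels N₂.)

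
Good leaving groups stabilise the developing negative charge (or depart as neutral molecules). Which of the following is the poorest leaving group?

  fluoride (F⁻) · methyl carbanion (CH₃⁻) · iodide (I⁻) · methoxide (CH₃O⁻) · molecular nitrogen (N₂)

The more stable X⁻ (or X) is on its own — i.e. the weaker a base it is — the better a leaving group it makes.
molecular nitrogen (N₂): no meaningful conjugate acid; N₂ departs as an exceptionally stable neutral molecule
iodide (I⁻): pKₐ(HI) ≈ -10
fluoride (F⁻): pKₐ(HF) ≈ 3.2
methoxide (CH₃O⁻): pKₐ(CH₃OH) ≈ 15.5
methyl carbanion (CH₃⁻): pKₐ(CH₄) ≈ 48

methyl carbanion (CH₃⁻)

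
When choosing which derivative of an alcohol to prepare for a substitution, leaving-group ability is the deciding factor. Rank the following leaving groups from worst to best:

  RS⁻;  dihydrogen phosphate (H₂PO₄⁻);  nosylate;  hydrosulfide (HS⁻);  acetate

RS⁻ < hydrosulfide (HS⁻) < acetate < dihydrogen phosphate (H₂PO₄⁻) < nosylate

Rank by basicity of the departing species: weakest base leaves most easily.
nosylate: pKₐ(p-O₂NC₆H₄SO₃H) ≈ -3.5
dihydrogen phosphate (H₂PO₄⁻): pKₐ(H₃PO₄) ≈ 2.1
acetate: pKₐ(CH₃COOH) ≈ 4.8
hydrosulfide (HS⁻): pKₐ(H₂S) ≈ 7
RS⁻: pKₐ(RSH (a thiol)) ≈ 10.5
Reversing gives the worst-to-best order requested.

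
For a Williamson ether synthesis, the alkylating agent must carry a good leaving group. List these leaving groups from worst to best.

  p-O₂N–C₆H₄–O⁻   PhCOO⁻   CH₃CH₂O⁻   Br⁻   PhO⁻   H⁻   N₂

H⁻ < CH₃CH₂O⁻ < PhO⁻ < p-O₂N–C₆H₄–O⁻ < PhCOO⁻ < Br⁻ < N₂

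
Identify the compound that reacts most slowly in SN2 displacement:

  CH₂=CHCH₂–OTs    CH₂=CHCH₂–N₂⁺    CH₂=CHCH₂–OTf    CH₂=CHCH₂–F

CH₂=CHCH₂–F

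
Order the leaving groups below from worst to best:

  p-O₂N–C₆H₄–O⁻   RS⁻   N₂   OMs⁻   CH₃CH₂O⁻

CH₃CH₂O⁻ < RS⁻ < p-O₂N–C₆H₄–O⁻ < OMs⁻ < N₂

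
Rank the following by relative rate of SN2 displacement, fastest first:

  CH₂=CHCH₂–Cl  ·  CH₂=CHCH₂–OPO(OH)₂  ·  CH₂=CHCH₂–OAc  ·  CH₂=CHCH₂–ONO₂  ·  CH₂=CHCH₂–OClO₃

The skeletons are identical, so relative rate is governed entirely by leaving-group ability.
Rank by basicity of the departing species: weakest base leaves most easily.
CH₂=CHCH₂–OClO₃ loses ClO₄⁻: pKₐ(HClO₄) ≈ -10
CH₂=CHCH₂–Cl loses Cl⁻: pKₐ(HCl) ≈ -7
CH₂=CHCH₂–ONO₂ loses NO₃⁻: pKₐ(HNO₃) ≈ -1.3
CH₂=CHCH₂–OPO(OH)₂ loses H₂PO₄⁻: pKₐ(H₃PO₄) ≈ 2.1
CH₂=CHCH₂–OAc loses AcO⁻: pKₐ(CH₃COOH) ≈ 4.8

CH₂=CHCH₂–OClO₃ > CH₂=CHCH₂–Cl > CH₂=CHCH₂–ONO₂ > CH₂=CHCH₂–OPO(OH)₂ > CH₂=CHCH₂–OAc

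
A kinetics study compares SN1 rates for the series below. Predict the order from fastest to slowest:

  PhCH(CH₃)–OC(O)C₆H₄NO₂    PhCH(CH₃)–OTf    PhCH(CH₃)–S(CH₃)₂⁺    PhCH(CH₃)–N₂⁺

PhCH(CH₃)–N₂⁺ > PhCH(CH₃)–OTf > PhCH(CH₃)–S(CH₃)₂⁺ > PhCH(CH₃)–OC(O)C₆H₄NO₂

With the same alkyl group throughout, only the leaving group differentiates the rates.
Leaving-group ability tracks the stability of the departed species; conjugate-acid pKₐ is the usual yardstick (lower pKₐ → better LG).
PhCH(CH₃)–N₂⁺ loses N₂: no meaningful conjugate acid; N₂ departs as an exceptionally stable neutral molecule
PhCH(CH₃)–OTf loses OTf⁻: pKₐ(CF₃SO₃H (triflic acid)) ≈ -14
PhCH(CH₃)–S(CH₃)₂⁺ loses SR'₂: pKₐ(R'₂SH⁺) ≈ -7
PhCH(CH₃)–OC(O)C₆H₄NO₂ loses p-O₂N–C₆H₄–COO⁻: pKₐ(p-nitrobenzoic acid) ≈ 3.4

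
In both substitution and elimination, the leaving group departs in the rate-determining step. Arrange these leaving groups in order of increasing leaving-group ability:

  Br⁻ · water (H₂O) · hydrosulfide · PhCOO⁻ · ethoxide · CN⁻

The more stable X⁻ (or X) is on its own — i.e. the weaker a base it is — the better a leaving group it makes.
Br⁻: pKₐ(HBr) ≈ -9
water (H₂O): pKₐ(H₃O⁺) ≈ -1.7
PhCOO⁻: pKₐ(C₆H₅COOH) ≈ 4.2
hydrosulfide: pKₐ(H₂S) ≈ 7
CN⁻: pKₐ(HCN) ≈ 9.2
ethoxide: pKₐ(CH₃CH₂OH) ≈ 16
Listed from poorest to best leaving group as asked.

ethoxide < CN⁻ < hydrosulfide < PhCOO⁻ < water (H₂O) < Br⁻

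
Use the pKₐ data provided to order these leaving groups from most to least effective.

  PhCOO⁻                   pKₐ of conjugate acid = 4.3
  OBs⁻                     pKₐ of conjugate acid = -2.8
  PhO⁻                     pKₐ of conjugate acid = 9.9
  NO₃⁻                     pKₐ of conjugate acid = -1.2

OBs⁻ > NO₃⁻ > PhCOO⁻ > PhO⁻

Lower conjugate-acid pKₐ ⇒ weaker base ⇒ better leaving group.
Sorting by the given values: OBs⁻ (-2.8), NO₃⁻ (-1.2), PhCOO⁻ (4.3), PhO⁻ (9.9).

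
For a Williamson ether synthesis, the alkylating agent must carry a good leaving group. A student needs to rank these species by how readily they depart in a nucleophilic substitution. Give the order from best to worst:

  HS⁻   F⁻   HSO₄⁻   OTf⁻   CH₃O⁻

Rank by basicity of the departing species: weakest base leaves most easily.
OTf⁻: pKₐ(CF₃SO₃H (triflic acid)) ≈ -14 — charge spread over three oxygens and a CF₃ group; the premier leaving group in synthesis
HSO₄⁻: pKₐ(H₂SO₄) ≈ -3
F⁻: pKₐ(HF) ≈ 3.2 — small and strongly basic; the poor halide leaving group
HS⁻: pKₐ(H₂S) ≈ 7
CH₃O⁻: pKₐ(CH₃OH) ≈ 15.5 — strong base; alkoxides do not leave unassisted

OTf⁻ > HSO₄⁻ > F⁻ > HS⁻ > CH₃O⁻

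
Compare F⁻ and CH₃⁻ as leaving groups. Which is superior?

F⁻

F⁻ is the better leaving group.
pKₐ(HF) ≈ 3.2 versus pKₐ(CH₄) ≈ 48: F⁻ is the much weaker base.
Small and strongly basic; the poor halide leaving group.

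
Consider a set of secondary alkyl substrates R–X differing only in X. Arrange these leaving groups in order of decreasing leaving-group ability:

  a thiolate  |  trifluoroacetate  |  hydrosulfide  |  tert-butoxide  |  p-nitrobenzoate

trifluoroacetate: pKₐ(CF₃COOH) ≈ 0.2
p-nitrobenzoate: pKₐ(p-nitrobenzoic acid) ≈ 3.4
hydrosulfide: pKₐ(H₂S) ≈ 7
a thiolate: pKₐ(RSH (a thiol)) ≈ 10.5 — moderately basic; rarely leaves without activation
tert-butoxide: pKₐ(t-BuOH) ≈ 18

trifluoroacetate > p-nitrobenzoate > hydrosulfide > a thiolate > tert-butoxide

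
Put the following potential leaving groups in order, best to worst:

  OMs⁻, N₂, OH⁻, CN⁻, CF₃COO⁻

N₂ > OMs⁻ > CF₃COO⁻ > CN⁻ > OH⁻

The more stable X⁻ (or X) is on its own — i.e. the weaker a base it is — the better a leaving group it makes.
N₂: no meaningful conjugate acid; N₂ departs as an exceptionally stable neutral molecule
OMs⁻: pKₐ(CH₃SO₃H (MsOH)) ≈ -1.9 — resonance-delocalised alkanesulfonate
CF₃COO⁻: pKₐ(CF₃COOH) ≈ 0.2
CN⁻: pKₐ(HCN) ≈ 9.2
OH⁻: pKₐ(H₂O) ≈ 15.7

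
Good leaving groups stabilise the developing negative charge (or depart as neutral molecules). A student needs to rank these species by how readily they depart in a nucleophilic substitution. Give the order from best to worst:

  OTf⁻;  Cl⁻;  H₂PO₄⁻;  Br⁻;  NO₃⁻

OTf⁻ > Br⁻ > Cl⁻ > NO₃⁻ > H₂PO₄⁻

Rank by basicity of the departing species: weakest base leaves most easily.
OTf⁻: pKₐ(CF₃SO₃H (triflic acid)) ≈ -14 — charge spread over three oxygens and a CF₃ group; the premier leaving group in synthesis
Br⁻: pKₐ(HBr) ≈ -9 — weak base; good leaving group
Cl⁻: pKₐ(HCl) ≈ -7 — moderately weak base
NO₃⁻: pKₐ(HNO₃) ≈ -1.3 — resonance-delocalised over three oxygens
H₂PO₄⁻: pKₐ(H₃PO₄) ≈ 2.1 — moderate base; biological leaving group after further activation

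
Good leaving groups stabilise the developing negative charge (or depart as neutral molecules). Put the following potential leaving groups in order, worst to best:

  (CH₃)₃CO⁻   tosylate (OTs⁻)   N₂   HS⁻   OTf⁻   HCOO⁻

A good leaving group is a weak base: the lower the pKₐ of its conjugate acid, the more readily it departs.
N₂: no meaningful conjugate acid; N₂ departs as an exceptionally stable neutral molecule
OTf⁻: pKₐ(CF₃SO₃H (triflic acid)) ≈ -14
tosylate (OTs⁻): pKₐ(p-CH₃C₆H₄SO₃H (TsOH)) ≈ -2.8 — resonance-delocalised arenesulfonate
HCOO⁻: pKₐ(HCOOH) ≈ 3.8 — resonance-stabilised carboxylate
HS⁻: pKₐ(H₂S) ≈ 7 — larger and more polarisable than the oxygen analogue
(CH₃)₃CO⁻: pKₐ(t-BuOH) ≈ 18 — bulky, strongly basic alkoxide
The question asks for worst first, so the sequence is read in increasing leaving-group ability.

(CH₃)₃CO⁻ < HS⁻ < HCOO⁻ < tosylate (OTs⁻) < OTf⁻ < N₂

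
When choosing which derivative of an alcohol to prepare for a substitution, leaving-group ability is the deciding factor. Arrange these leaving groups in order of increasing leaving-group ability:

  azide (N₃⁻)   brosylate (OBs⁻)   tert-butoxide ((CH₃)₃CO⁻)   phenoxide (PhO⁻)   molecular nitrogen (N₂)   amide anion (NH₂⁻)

amide anion (NH₂⁻) < tert-butoxide ((CH₃)₃CO⁻) < phenoxide (PhO⁻) < azide (N₃⁻) < brosylate (OBs⁻) < molecular nitrogen (N₂)

The more stable X⁻ (or X) is on its own — i.e. the weaker a base it is — the better a leaving group it makes.
molecular nitrogen (N₂): no meaningful conjugate acid; N₂ departs as an exceptionally stable neutral molecule
brosylate (OBs⁻): pKₐ(p-BrC₆H₄SO₃H) ≈ -2.8
azide (N₃⁻): pKₐ(HN₃) ≈ 4.7
phenoxide (PhO⁻): pKₐ(C₆H₅OH (phenol)) ≈ 10
tert-butoxide ((CH₃)₃CO⁻): pKₐ(t-BuOH) ≈ 18
amide anion (NH₂⁻): pKₐ(NH₃) ≈ 38
Listed from poorest to best leaving group as asked.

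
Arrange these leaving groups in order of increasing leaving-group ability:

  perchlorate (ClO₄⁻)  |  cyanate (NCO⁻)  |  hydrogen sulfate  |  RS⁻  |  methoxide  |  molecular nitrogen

methoxide < RS⁻ < cyanate (NCO⁻) < hydrogen sulfate < perchlorate (ClO₄⁻) < molecular nitrogen

molecular nitrogen: no meaningful conjugate acid; N₂ departs as an exceptionally stable neutral molecule
perchlorate (ClO₄⁻): pKₐ(HClO₄) ≈ -10
hydrogen sulfate: pKₐ(H₂SO₄) ≈ -3
cyanate (NCO⁻): pKₐ(HOCN) ≈ 3.5 — resonance between N and O
RS⁻: pKₐ(RSH (a thiol)) ≈ 10.5
methoxide: pKₐ(CH₃OH) ≈ 15.5 — strong base; alkoxides do not leave unassisted
The question asks for worst first, so the sequence is read in increasing leaving-group ability.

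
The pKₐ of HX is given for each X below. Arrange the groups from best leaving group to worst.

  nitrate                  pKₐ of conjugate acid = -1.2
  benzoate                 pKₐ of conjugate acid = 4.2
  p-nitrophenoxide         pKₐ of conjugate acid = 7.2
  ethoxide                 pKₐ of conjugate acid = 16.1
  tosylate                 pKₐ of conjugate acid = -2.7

tosylate > nitrate > benzoate > p-nitrophenoxide > ethoxide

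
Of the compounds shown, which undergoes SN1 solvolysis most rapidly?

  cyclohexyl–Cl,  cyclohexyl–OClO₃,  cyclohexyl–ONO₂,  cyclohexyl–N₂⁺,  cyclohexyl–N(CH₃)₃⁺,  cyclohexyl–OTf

Same R in every case — rank the leaving groups.
Rank by basicity of the departing species: weakest base leaves most easily.
cyclohexyl–N₂⁺ loses N₂: no meaningful conjugate acid; N₂ departs as an exceptionally stable neutral molecule
cyclohexyl–OTf loses OTf⁻: pKₐ(CF₃SO₃H (triflic acid)) ≈ -14
cyclohexyl–OClO₃ loses ClO₄⁻: pKₐ(HClO₄) ≈ -10
cyclohexyl–Cl loses Cl⁻: pKₐ(HCl) ≈ -7
cyclohexyl–ONO₂ loses NO₃⁻: pKₐ(HNO₃) ≈ -1.3
cyclohexyl–N(CH₃)₃⁺ loses NR'₃: pKₐ(R'₃NH⁺) ≈ 10.7

cyclohexyl–N₂⁺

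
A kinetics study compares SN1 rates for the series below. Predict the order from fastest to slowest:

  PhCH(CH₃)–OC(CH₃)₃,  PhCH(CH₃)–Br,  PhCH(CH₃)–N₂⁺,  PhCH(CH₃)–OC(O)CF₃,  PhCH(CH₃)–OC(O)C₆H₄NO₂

PhCH(CH₃)–N₂⁺ > PhCH(CH₃)–Br > PhCH(CH₃)–OC(O)CF₃ > PhCH(CH₃)–OC(O)C₆H₄NO₂ > PhCH(CH₃)–OC(CH₃)₃

The skeletons are identical, so relative rate is governed entirely by leaving-group ability.
Rank by basicity of the departing species: weakest base leaves most easily.
PhCH(CH₃)–N₂⁺ loses N₂: no meaningful conjugate acid; N₂ departs as an exceptionally stable neutral molecule
PhCH(CH₃)–Br loses Br⁻: pKₐ(HBr) ≈ -9
PhCH(CH₃)–OC(O)CF₃ loses CF₃COO⁻: pKₐ(CF₃COOH) ≈ 0.2
PhCH(CH₃)–OC(O)C₆H₄NO₂ loses p-O₂N–C₆H₄–COO⁻: pKₐ(p-nitrobenzoic acid) ≈ 3.4
PhCH(CH₃)–OC(CH₃)₃ loses (CH₃)₃CO⁻: pKₐ(t-BuOH) ≈ 18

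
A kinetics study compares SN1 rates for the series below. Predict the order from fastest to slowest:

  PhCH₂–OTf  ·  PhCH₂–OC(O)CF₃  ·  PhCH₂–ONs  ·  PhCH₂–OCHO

Identical carbon frameworks mean the comparison reduces to leaving-group quality.
Leaving-group ability tracks the stability of the departed species; conjugate-acid pKₐ is the usual yardstick (lower pKₐ → better LG).
PhCH₂–OTf loses OTf⁻: pKₐ(CF₃SO₃H (triflic acid)) ≈ -14
PhCH₂–ONs loses ONs⁻: pKₐ(p-O₂NC₆H₄SO₃H) ≈ -3.5
PhCH₂–OC(O)CF₃ loses CF₃COO⁻: pKₐ(CF₃COOH) ≈ 0.2
PhCH₂–OCHO loses HCOO⁻: pKₐ(HCOOH) ≈ 3.8

PhCH₂–OTf > PhCH₂–ONs > PhCH₂–OC(O)CF₃ > PhCH₂–OCHO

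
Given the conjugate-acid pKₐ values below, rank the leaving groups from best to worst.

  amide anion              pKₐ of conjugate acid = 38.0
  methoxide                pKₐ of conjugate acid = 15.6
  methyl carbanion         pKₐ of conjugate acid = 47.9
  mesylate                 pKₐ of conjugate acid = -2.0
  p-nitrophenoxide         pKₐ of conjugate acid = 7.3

mesylate > p-nitrophenoxide > methoxide > amide anion > methyl carbanion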